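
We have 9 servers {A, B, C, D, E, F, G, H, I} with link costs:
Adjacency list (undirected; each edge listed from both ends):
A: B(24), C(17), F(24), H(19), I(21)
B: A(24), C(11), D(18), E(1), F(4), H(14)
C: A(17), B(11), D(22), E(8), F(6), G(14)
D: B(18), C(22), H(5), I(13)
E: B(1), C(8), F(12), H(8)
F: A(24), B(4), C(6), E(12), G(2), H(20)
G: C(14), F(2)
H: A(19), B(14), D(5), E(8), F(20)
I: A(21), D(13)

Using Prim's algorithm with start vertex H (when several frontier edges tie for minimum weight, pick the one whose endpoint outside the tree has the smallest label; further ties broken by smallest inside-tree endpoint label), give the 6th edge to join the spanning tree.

C-F

Prim's algorithm from H:
Step 1: cheapest edge leaving the tree is D—H (5); add D.
Step 2: cheapest edge leaving the tree is E—H (8); add E.
Step 3: cheapest edge leaving the tree is B—E (1); add B.
Step 4: cheapest edge leaving the tree is B—F (4); add F.
Step 5: cheapest edge leaving the tree is F—G (2); add G.
Step 6: cheapest edge leaving the tree is C—F (6); add C.
Step 7: cheapest edge leaving the tree is D—I (13); add I.
Step 8: cheapest edge leaving the tree is A—C (17); add A.
The 6th edge added is C—F.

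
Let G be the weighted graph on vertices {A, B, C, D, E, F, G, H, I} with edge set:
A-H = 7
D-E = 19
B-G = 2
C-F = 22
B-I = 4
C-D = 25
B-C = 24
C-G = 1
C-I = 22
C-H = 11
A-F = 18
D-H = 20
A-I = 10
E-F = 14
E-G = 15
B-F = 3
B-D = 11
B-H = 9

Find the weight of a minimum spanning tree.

Grow the tree from G using Prim:
Step 1: cheapest edge leaving the tree is C-G (1); add C.
Step 2: cheapest edge leaving the tree is B-G (2); add B.
Step 3: cheapest edge leaving the tree is B-F (3); add F.
Step 4: cheapest edge leaving the tree is B-I (4); add I.
Step 5: cheapest edge leaving the tree is B-H (9); add H.
Step 6: cheapest edge leaving the tree is A-H (7); add A.
Step 7: cheapest edge leaving the tree is B-D (11); add D.
Step 8: cheapest edge leaving the tree is E-F (14); add E.
MST edges: C-G, B-G, B-F, B-I, B-H, A-H, B-D, E-F; total weight 1+2+3+4+9+7+11+14 = 51.

51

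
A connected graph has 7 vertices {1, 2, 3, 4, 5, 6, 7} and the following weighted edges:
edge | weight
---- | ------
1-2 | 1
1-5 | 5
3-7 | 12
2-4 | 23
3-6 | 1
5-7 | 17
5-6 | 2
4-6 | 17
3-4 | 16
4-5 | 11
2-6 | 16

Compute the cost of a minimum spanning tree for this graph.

Kruskal's algorithm — process edges by increasing weight (ties by edge label):
1-2 (1): add — endpoints in different components.
3-6 (1): add — endpoints in different components.
5-6 (2): add — endpoints in different components.
1-5 (5): add — endpoints in different components.
4-5 (11): add — endpoints in different components.
3-7 (12): add — endpoints in different components.
MST edges: 1-2, 3-6, 5-6, 1-5, 4-5, 3-7; total weight 1+1+2+5+11+12 = 32.

32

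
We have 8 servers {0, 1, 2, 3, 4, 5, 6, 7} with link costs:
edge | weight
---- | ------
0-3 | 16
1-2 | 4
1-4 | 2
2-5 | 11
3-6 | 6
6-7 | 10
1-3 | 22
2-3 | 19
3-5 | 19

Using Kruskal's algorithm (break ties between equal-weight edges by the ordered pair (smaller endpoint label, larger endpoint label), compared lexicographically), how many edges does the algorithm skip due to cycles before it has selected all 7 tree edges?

0

Kruskal: consider edges lightest-first.
1-4 (2): add — endpoints in different components.
1-2 (4): add — endpoints in different components.
3-6 (6): add — endpoints in different components.
6-7 (10): add — endpoints in different components.
2-5 (11): add — endpoints in different components.
0-3 (16): add — endpoints in different components.
2-3 (19): add — endpoints in different components.
Edges rejected before the tree was complete: 0.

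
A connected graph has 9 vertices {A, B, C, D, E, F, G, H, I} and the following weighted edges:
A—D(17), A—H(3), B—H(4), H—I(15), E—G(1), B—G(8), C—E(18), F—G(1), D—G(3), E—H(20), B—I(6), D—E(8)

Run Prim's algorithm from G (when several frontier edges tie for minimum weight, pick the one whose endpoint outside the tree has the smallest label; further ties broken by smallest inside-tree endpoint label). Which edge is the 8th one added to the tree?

Prim, starting at G.
Step 1: frontier [E—G 1, F—G 1, D—G 3, B—G 8] → take E—G (1); add E.
Step 2: frontier [D—E 8, C—E 18, E—H 20, F—G 1, D—G 3, B—G 8] → take F—G (1); add F.
Step 3: frontier [D—E 8, C—E 18, E—H 20, D—G 3, B—G 8] → take D—G (3); add D.
Step 4: frontier [A—D 17, C—E 18, E—H 20, B—G 8] → take B—G (8); add B.
Step 5: frontier [B—H 4, B—I 6, A—D 17, C—E 18, E—H 20] → take B—H (4); add H.
Step 6: frontier [B—I 6, A—D 17, C—E 18, A—H 3, H—I 15] → take A—H (3); add A.
Step 7: frontier [B—I 6, C—E 18, H—I 15] → take B—I (6); add I.
Step 8: frontier [C—E 18] → take C—E (18); add C.
The 8th edge added is C—E.

C-E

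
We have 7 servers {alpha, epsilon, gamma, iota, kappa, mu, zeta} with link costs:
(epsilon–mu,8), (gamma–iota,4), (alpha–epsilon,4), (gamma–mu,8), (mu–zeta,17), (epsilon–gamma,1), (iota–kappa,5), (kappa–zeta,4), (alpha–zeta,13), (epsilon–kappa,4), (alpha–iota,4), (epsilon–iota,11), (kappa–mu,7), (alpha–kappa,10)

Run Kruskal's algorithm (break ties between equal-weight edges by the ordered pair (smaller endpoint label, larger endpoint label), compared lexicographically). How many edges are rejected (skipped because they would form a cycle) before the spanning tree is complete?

2

Kruskal's algorithm — process edges by increasing weight (ties by edge label):
epsilon–gamma (1): add — endpoints in different components.
alpha–epsilon (4): add — endpoints in different components.
alpha–iota (4): add — endpoints in different components.
epsilon–kappa (4): add — endpoints in different components.
gamma–iota (4): skip — iota and gamma already connected.
kappa–zeta (4): add — endpoints in different components.
iota–kappa (5): skip — iota and kappa already connected.
kappa–mu (7): add — endpoints in different components.
Edges rejected before the tree was complete: 2.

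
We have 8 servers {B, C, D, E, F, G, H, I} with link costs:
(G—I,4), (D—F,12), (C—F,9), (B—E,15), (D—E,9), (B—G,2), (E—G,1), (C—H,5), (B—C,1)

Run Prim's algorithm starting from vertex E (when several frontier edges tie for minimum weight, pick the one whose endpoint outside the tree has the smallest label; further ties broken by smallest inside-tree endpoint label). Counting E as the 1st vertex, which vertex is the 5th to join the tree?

I

Grow the tree from E using Prim:
Step 1: cheapest edge leaving the tree is E—G (1); add G.
Step 2: cheapest edge leaving the tree is B—G (2); add B.
Step 3: cheapest edge leaving the tree is B—C (1); add C.
Step 4: cheapest edge leaving the tree is G—I (4); add I.
Step 5: cheapest edge leaving the tree is C—H (5); add H.
Step 6: cheapest edge leaving the tree is D—E (9); add D.
Step 7: cheapest edge leaving the tree is C—F (9); add F.
Vertex order: E, G, B, C, I, H, D, F. The 5th vertex is I.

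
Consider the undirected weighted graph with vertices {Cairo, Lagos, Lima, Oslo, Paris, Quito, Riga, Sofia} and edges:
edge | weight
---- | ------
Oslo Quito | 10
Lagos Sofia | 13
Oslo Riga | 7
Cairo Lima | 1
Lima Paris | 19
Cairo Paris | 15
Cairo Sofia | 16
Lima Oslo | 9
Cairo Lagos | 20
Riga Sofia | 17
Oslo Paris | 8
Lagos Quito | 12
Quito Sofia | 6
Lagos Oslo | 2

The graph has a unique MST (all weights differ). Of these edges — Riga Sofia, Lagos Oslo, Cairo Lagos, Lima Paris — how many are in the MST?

1

Sort edges by weight, then run Kruskal:
Cairo Lima (1): add — endpoints in different components.
Lagos Oslo (2): add — endpoints in different components.
Quito Sofia (6): add — endpoints in different components.
Oslo Riga (7): add — endpoints in different components.
Oslo Paris (8): add — endpoints in different components.
Lima Oslo (9): add — endpoints in different components.
Oslo Quito (10): add — endpoints in different components.
MST edge set: {Cairo Lima, Lagos Oslo, Quito Sofia, Oslo Riga, Oslo Paris, Lima Oslo, Oslo Quito}.
Of the listed edges, {Lagos Oslo} are in the MST → 1.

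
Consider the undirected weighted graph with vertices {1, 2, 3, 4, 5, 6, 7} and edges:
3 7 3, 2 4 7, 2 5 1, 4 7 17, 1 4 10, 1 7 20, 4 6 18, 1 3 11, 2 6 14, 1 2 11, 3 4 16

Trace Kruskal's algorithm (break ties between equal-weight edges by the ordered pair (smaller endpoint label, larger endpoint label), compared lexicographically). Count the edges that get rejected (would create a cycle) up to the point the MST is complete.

1

Sort edges by weight, then run Kruskal:
2 5 (1): add — endpoints in different components.
3 7 (3): add — endpoints in different components.
2 4 (7): add — endpoints in different components.
1 4 (10): add — endpoints in different components.
1 2 (11): skip — 1 and 2 already connected.
1 3 (11): add — endpoints in different components.
2 6 (14): add — endpoints in different components.
Edges rejected before the tree was complete: 1.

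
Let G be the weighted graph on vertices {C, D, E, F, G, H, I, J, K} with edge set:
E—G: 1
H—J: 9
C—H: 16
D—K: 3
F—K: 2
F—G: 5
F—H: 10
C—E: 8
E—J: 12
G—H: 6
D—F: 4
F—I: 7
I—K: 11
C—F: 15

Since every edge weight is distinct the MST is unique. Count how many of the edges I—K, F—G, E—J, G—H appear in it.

Sort edges by weight, then run Kruskal:
E—G (1): add — endpoints in different components.
F—K (2): add — endpoints in different components.
D—K (3): add — endpoints in different components.
D—F (4): skip — D and F already connected.
F—G (5): add — endpoints in different components.
G—H (6): add — endpoints in different components.
F—I (7): add — endpoints in different components.
C—E (8): add — endpoints in different components.
H—J (9): add — endpoints in different components.
MST edge set: {E—G, F—K, D—K, F—G, G—H, F—I, C—E, H—J}.
Of the listed edges, {F—G, G—H} are in the MST → 2.

2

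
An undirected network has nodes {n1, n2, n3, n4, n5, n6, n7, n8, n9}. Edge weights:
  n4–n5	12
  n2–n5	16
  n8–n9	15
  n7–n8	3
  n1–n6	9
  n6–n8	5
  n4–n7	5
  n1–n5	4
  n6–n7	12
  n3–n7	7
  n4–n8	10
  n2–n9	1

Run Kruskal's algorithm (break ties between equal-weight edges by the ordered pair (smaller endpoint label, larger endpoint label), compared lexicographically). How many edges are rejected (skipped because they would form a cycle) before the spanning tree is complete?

Sort edges by weight, then run Kruskal:
n2–n9 (1): add — endpoints in different components.
n7–n8 (3): add — endpoints in different components.
n1–n5 (4): add — endpoints in different components.
n4–n7 (5): add — endpoints in different components.
n6–n8 (5): add — endpoints in different components.
n3–n7 (7): add — endpoints in different components.
n1–n6 (9): add — endpoints in different components.
n4–n8 (10): skip — n8 and n4 already connected.
n4–n5 (12): skip — n4 and n5 already connected.
n6–n7 (12): skip — n6 and n7 already connected.
n8–n9 (15): add — endpoints in different components.
Edges rejected before the tree was complete: 3.

3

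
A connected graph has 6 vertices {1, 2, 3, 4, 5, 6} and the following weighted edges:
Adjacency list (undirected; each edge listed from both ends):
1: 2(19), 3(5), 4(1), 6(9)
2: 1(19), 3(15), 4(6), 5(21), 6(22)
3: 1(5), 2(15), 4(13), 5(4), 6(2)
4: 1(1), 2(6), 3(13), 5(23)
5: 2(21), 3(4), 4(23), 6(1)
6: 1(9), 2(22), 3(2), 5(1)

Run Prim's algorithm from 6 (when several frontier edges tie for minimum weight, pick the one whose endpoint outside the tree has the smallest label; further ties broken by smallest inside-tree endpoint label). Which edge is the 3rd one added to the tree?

1-3

Prim's algorithm from 6:
Step 1: frontier [5—6 1, 3—6 2, 1—6 9, 2—6 22] → take 5—6 (1); add 5.
Step 2: frontier [3—5 4, 2—5 21, 4—5 23, 3—6 2, 1—6 9, 2—6 22] → take 3—6 (2); add 3.
Step 3: frontier [1—3 5, 3—4 13, 2—3 15, 2—5 21, 4—5 23, 1—6 9, 2—6 22] → take 1—3 (5); add 1.
Step 4: frontier [1—4 1, 1—2 19, 3—4 13, 2—3 15, 2—5 21, 4—5 23, 2—6 22] → take 1—4 (1); add 4.
Step 5: frontier [1—2 19, 2—3 15, 2—4 6, 2—5 21, 2—6 22] → take 2—4 (6); add 2.
The 3rd edge added is 1—3.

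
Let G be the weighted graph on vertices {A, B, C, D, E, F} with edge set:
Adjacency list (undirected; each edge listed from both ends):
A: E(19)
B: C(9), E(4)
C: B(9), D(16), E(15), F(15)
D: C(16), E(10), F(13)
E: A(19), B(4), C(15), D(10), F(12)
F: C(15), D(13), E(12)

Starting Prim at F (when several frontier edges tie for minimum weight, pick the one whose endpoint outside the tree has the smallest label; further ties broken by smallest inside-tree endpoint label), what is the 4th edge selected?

D-E

Grow the tree from F using Prim:
Step 1: frontier [E–F 12, D–F 13, C–F 15] → take E–F (12); add E.
Step 2: frontier [B–E 4, D–E 10, C–E 15, A–E 19, D–F 13, C–F 15] → take B–E (4); add B.
Step 3: frontier [B–C 9, D–E 10, C–E 15, A–E 19, D–F 13, C–F 15] → take B–C (9); add C.
Step 4: frontier [C–D 16, D–E 10, A–E 19, D–F 13] → take D–E (10); add D.
Step 5: frontier [A–E 19] → take A–E (19); add A.
The 4th edge added is D–E.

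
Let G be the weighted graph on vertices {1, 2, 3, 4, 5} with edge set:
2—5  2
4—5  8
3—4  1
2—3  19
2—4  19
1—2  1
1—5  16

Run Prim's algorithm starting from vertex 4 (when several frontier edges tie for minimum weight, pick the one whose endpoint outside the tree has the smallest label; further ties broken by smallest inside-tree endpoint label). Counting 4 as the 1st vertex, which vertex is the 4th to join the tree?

2

Prim, starting at 4.
Step 1: cheapest edge leaving the tree is 3—4 (1); add 3.
Step 2: cheapest edge leaving the tree is 4—5 (8); add 5.
Step 3: cheapest edge leaving the tree is 2—5 (2); add 2.
Step 4: cheapest edge leaving the tree is 1—2 (1); add 1.
Vertex order: 4, 3, 5, 2, 1. The 4th vertex is 2.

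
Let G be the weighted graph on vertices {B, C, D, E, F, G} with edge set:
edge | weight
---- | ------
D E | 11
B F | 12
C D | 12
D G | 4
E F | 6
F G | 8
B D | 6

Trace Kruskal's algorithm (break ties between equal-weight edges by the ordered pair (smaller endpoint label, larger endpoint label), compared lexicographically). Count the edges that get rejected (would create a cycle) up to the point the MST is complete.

2

Kruskal: consider edges lightest-first.
D G (4): add — endpoints in different components.
B D (6): add — endpoints in different components.
E F (6): add — endpoints in different components.
F G (8): add — endpoints in different components.
D E (11): skip — D and E already connected.
B F (12): skip — B and F already connected.
C D (12): add — endpoints in different components.
Edges rejected before the tree was complete: 2.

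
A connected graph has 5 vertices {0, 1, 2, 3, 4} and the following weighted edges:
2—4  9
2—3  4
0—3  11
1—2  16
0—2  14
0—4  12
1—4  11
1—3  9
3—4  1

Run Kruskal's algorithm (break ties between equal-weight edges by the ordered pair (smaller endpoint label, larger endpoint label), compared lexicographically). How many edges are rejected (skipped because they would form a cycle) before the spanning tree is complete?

Sort edges by weight, then run Kruskal:
3—4 (1): add — endpoints in different components.
2—3 (4): add — endpoints in different components.
1—3 (9): add — endpoints in different components.
2—4 (9): skip — 2 and 4 already connected.
0—3 (11): add — endpoints in different components.
Edges rejected before the tree was complete: 1.

1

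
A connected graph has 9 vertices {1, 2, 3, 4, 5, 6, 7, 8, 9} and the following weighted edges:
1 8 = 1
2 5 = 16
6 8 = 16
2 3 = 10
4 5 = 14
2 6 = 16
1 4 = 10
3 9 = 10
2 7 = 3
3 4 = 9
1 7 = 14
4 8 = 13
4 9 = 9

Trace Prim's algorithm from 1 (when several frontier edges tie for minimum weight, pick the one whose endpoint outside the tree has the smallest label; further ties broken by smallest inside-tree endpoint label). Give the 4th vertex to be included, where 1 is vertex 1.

3

Grow the tree from 1 using Prim:
Step 1: cheapest edge leaving the tree is 1 8 (1); add 8.
Step 2: cheapest edge leaving the tree is 1 4 (10); add 4.
Step 3: cheapest edge leaving the tree is 3 4 (9); add 3.
Step 4: cheapest edge leaving the tree is 4 9 (9); add 9.
Step 5: cheapest edge leaving the tree is 2 3 (10); add 2.
Step 6: cheapest edge leaving the tree is 2 7 (3); add 7.
Step 7: cheapest edge leaving the tree is 4 5 (14); add 5.
Step 8: cheapest edge leaving the tree is 2 6 (16); add 6.
Vertex order: 1, 8, 4, 3, 9, 2, 7, 5, 6. The 4th vertex is 3.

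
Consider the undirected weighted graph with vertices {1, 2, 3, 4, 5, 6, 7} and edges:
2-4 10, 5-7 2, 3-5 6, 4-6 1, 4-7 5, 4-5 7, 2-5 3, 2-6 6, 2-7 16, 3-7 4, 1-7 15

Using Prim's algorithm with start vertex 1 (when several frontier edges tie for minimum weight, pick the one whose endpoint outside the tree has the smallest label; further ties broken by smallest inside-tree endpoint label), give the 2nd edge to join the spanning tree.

5-7

Prim, starting at 1.
Step 1: frontier [1-7 15] → take 1-7 (15); add 7.
Step 2: frontier [5-7 2, 3-7 4, 4-7 5, 2-7 16] → take 5-7 (2); add 5.
Step 3: frontier [2-5 3, 3-5 6, 4-5 7, 3-7 4, 4-7 5, 2-7 16] → take 2-5 (3); add 2.
Step 4: frontier [2-6 6, 2-4 10, 3-5 6, 4-5 7, 3-7 4, 4-7 5] → take 3-7 (4); add 3.
Step 5: frontier [2-6 6, 2-4 10, 4-5 7, 4-7 5] → take 4-7 (5); add 4.
Step 6: frontier [2-6 6, 4-6 1] → take 4-6 (1); add 6.
The 2nd edge added is 5-7.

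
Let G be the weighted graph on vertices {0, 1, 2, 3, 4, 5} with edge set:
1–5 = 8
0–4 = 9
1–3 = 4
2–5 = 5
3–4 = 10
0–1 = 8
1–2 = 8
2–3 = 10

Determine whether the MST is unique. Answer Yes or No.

Kruskal's algorithm — process edges by increasing weight (ties by edge label):
1–3 (4): add. Components now {0} {1,3} {2} {4} {5}
2–5 (5): add. Components now {0} {1,3} {2,5} {4}
0–1 (8): add. Components now {0,1,3} {2,5} {4}
1–2 (8): add. Components now {0,1,2,3,5} {4}
1–5 (8): skip — 1 and 5 already connected.
0–4 (9): add. Components now {0,1,2,3,4,5}
Non-tree edge 1–5 has weight 8, equal to the heaviest edge on its tree cycle — swapping gives another MST of the same weight. Not unique.

No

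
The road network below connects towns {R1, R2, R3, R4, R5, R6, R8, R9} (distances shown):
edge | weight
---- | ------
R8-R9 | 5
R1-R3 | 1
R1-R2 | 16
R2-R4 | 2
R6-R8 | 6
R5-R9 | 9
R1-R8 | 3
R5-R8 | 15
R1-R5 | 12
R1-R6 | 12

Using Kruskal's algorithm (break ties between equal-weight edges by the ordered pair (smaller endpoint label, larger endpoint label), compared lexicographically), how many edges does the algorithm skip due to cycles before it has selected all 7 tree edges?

3

Sort edges by weight, then run Kruskal:
R1-R3 (1): add — endpoints in different components.
R2-R4 (2): add — endpoints in different components.
R1-R8 (3): add — endpoints in different components.
R8-R9 (5): add — endpoints in different components.
R6-R8 (6): add — endpoints in different components.
R5-R9 (9): add — endpoints in different components.
R1-R5 (12): skip — R1 and R5 already connected.
R1-R6 (12): skip — R6 and R1 already connected.
R5-R8 (15): skip — R5 and R8 already connected.
R1-R2 (16): add — endpoints in different components.
Edges rejected before the tree was complete: 3.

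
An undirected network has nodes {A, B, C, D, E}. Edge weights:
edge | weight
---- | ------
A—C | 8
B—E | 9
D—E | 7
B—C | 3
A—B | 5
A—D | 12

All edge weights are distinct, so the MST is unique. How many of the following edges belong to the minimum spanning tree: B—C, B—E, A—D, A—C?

Kruskal's algorithm — process edges by increasing weight (ties by edge label):
B—C (3): add. Components now {A} {B,C} {D} {E}
A—B (5): add. Components now {A,B,C} {D} {E}
D—E (7): add. Components now {A,B,C} {D,E}
A—C (8): skip — A and C already connected.
B—E (9): add. Components now {A,B,C,D,E}
MST edge set: {B—C, A—B, D—E, B—E}.
Of the listed edges, {B—C, B—E} are in the MST → 2.

2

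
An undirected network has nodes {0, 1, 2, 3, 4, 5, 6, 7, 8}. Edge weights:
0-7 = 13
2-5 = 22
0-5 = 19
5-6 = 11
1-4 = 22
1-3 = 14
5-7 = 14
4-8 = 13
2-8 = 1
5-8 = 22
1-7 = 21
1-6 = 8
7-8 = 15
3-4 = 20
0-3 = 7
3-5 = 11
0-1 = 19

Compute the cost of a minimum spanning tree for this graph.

Kruskal: consider edges lightest-first.
2-8 (1): add — endpoints in different components.
0-3 (7): add — endpoints in different components.
1-6 (8): add — endpoints in different components.
3-5 (11): add — endpoints in different components.
5-6 (11): add — endpoints in different components.
0-7 (13): add — endpoints in different components.
4-8 (13): add — endpoints in different components.
1-3 (14): skip — 1 and 3 already connected.
5-7 (14): skip — 5 and 7 already connected.
7-8 (15): add — endpoints in different components.
MST edges: 2-8, 0-3, 1-6, 3-5, 5-6, 0-7, 4-8, 7-8; total weight 1+7+8+11+11+13+13+15 = 79.

79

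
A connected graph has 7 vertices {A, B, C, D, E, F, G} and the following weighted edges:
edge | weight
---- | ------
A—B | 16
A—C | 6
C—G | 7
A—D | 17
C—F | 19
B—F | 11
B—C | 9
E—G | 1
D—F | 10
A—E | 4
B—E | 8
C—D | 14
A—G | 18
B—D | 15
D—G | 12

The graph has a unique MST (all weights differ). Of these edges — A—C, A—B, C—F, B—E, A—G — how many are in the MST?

Kruskal: consider edges lightest-first.
E—G (1): add. Components now {A} {B} {C} {D} {E,G} {F}
A—E (4): add. Components now {A,E,G} {B} {C} {D} {F}
A—C (6): add. Components now {A,C,E,G} {B} {D} {F}
C—G (7): skip — C and G already connected.
B—E (8): add. Components now {A,B,C,E,G} {D} {F}
B—C (9): skip — B and C already connected.
D—F (10): add. Components now {A,B,C,E,G} {D,F}
B—F (11): add. Components now {A,B,C,D,E,F,G}
MST edge set: {E—G, A—E, A—C, B—E, D—F, B—F}.
Of the listed edges, {A—C, B—E} are in the MST → 2.

2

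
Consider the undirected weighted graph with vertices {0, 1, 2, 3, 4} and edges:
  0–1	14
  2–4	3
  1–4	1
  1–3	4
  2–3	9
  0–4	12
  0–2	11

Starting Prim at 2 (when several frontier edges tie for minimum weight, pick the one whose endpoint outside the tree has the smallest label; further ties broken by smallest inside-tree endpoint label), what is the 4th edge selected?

Grow the tree from 2 using Prim:
Step 1: cheapest edge leaving the tree is 2–4 (3); add 4.
Step 2: cheapest edge leaving the tree is 1–4 (1); add 1.
Step 3: cheapest edge leaving the tree is 1–3 (4); add 3.
Step 4: cheapest edge leaving the tree is 0–2 (11); add 0.
The 4th edge added is 0–2.

0-2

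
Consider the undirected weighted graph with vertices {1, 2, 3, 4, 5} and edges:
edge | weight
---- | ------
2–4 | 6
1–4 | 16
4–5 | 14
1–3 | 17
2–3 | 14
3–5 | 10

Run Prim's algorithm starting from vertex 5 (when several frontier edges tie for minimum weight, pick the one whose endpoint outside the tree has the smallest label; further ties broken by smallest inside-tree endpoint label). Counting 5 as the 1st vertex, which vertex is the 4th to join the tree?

4

Prim's algorithm from 5:
Step 1: cheapest edge leaving the tree is 3–5 (10); add 3.
Step 2: cheapest edge leaving the tree is 2–3 (14); add 2.
Step 3: cheapest edge leaving the tree is 2–4 (6); add 4.
Step 4: cheapest edge leaving the tree is 1–4 (16); add 1.
Vertex order: 5, 3, 2, 4, 1. The 4th vertex is 4.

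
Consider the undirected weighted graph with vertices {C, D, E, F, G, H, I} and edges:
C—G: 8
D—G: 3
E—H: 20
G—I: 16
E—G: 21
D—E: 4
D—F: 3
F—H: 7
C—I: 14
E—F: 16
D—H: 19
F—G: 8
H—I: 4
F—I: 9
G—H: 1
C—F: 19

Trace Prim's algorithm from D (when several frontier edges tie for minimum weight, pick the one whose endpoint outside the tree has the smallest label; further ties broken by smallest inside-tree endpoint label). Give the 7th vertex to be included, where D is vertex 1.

C

Prim's algorithm from D:
Step 1: cheapest edge leaving the tree is D—F (3); add F.
Step 2: cheapest edge leaving the tree is D—G (3); add G.
Step 3: cheapest edge leaving the tree is G—H (1); add H.
Step 4: cheapest edge leaving the tree is D—E (4); add E.
Step 5: cheapest edge leaving the tree is H—I (4); add I.
Step 6: cheapest edge leaving the tree is C—G (8); add C.
Vertex order: D, F, G, H, E, I, C. The 7th vertex is C.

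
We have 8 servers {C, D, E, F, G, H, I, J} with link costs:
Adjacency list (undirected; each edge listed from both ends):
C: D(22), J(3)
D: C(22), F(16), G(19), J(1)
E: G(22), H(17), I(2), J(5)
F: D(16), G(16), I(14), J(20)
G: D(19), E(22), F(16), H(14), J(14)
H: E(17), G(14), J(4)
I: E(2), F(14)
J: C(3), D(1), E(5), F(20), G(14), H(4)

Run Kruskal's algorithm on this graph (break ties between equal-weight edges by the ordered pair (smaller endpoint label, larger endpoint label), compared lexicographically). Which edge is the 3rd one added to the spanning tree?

C-J

Sort edges by weight, then run Kruskal:
D-J (1): add — endpoints in different components.
E-I (2): add — endpoints in different components.
C-J (3): add — endpoints in different components.
H-J (4): add — endpoints in different components.
E-J (5): add — endpoints in different components.
F-I (14): add — endpoints in different components.
G-H (14): add — endpoints in different components.
The 3rd edge added is C-J.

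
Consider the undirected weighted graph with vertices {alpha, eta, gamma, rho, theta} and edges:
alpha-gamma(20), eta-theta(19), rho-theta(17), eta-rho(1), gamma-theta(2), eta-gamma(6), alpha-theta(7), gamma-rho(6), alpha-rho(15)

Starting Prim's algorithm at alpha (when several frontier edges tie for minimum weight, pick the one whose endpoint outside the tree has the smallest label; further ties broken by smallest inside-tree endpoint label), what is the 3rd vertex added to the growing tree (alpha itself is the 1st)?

gamma

Prim, starting at alpha.
Step 1: cheapest edge leaving the tree is alpha-theta (7); add theta.
Step 2: cheapest edge leaving the tree is gamma-theta (2); add gamma.
Step 3: cheapest edge leaving the tree is eta-gamma (6); add eta.
Step 4: cheapest edge leaving the tree is eta-rho (1); add rho.
Vertex order: alpha, theta, gamma, eta, rho. The 3rd vertex is gamma.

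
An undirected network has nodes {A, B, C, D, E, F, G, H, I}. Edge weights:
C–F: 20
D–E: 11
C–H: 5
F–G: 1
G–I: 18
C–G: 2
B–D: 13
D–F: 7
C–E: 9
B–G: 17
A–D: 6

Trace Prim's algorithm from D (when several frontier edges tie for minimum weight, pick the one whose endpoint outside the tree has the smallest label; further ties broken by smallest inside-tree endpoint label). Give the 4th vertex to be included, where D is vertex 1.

Grow the tree from D using Prim:
Step 1: cheapest edge leaving the tree is A–D (6); add A.
Step 2: cheapest edge leaving the tree is D–F (7); add F.
Step 3: cheapest edge leaving the tree is F–G (1); add G.
Step 4: cheapest edge leaving the tree is C–G (2); add C.
Step 5: cheapest edge leaving the tree is C–H (5); add H.
Step 6: cheapest edge leaving the tree is C–E (9); add E.
Step 7: cheapest edge leaving the tree is B–D (13); add B.
Step 8: cheapest edge leaving the tree is G–I (18); add I.
Vertex order: D, A, F, G, C, H, E, B, I. The 4th vertex is G.

G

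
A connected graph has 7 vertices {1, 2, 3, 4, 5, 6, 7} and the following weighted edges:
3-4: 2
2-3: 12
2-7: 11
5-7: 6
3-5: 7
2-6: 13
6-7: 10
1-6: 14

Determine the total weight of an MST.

50

Prim, starting at 7.
Step 1: cheapest edge leaving the tree is 5-7 (6); add 5.
Step 2: cheapest edge leaving the tree is 3-5 (7); add 3.
Step 3: cheapest edge leaving the tree is 3-4 (2); add 4.
Step 4: cheapest edge leaving the tree is 6-7 (10); add 6.
Step 5: cheapest edge leaving the tree is 2-7 (11); add 2.
Step 6: cheapest edge leaving the tree is 1-6 (14); add 1.
MST edges: 5-7, 3-5, 3-4, 6-7, 2-7, 1-6; total weight 6+7+2+10+11+14 = 50.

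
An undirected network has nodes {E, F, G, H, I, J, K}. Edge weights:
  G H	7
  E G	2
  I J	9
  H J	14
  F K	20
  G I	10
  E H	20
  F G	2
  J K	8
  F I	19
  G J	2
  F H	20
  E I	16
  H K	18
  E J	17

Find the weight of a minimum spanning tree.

Grow the tree from I using Prim:
Step 1: cheapest edge leaving the tree is I J (9); add J.
Step 2: cheapest edge leaving the tree is G J (2); add G.
Step 3: cheapest edge leaving the tree is E G (2); add E.
Step 4: cheapest edge leaving the tree is F G (2); add F.
Step 5: cheapest edge leaving the tree is G H (7); add H.
Step 6: cheapest edge leaving the tree is J K (8); add K.
MST edges: I J, G J, E G, F G, G H, J K; total weight 9+2+2+2+7+8 = 30.

30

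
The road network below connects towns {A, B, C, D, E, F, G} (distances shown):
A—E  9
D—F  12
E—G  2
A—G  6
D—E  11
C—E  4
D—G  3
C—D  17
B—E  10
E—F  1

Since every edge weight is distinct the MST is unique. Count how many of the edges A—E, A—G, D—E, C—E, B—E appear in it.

3

Kruskal: consider edges lightest-first.
E—F (1): add. Components now {A} {B} {C} {D} {E,F} {G}
E—G (2): add. Components now {A} {B} {C} {D} {E,F,G}
D—G (3): add. Components now {A} {B} {C} {D,E,F,G}
C—E (4): add. Components now {A} {B} {C,D,E,F,G}
A—G (6): add. Components now {A,C,D,E,F,G} {B}
A—E (9): skip — A and E already connected.
B—E (10): add. Components now {A,B,C,D,E,F,G}
MST edge set: {E—F, E—G, D—G, C—E, A—G, B—E}.
Of the listed edges, {A—G, C—E, B—E} are in the MST → 3.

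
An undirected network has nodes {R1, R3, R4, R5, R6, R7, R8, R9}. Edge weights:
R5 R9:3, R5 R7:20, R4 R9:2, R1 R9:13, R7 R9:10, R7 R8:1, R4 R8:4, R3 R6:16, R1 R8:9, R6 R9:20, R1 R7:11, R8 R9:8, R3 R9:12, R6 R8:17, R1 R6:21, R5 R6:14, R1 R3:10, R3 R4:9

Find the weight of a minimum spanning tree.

42

Grow the tree from R5 using Prim:
Step 1: cheapest edge leaving the tree is R5 R9 (3); add R9.
Step 2: cheapest edge leaving the tree is R4 R9 (2); add R4.
Step 3: cheapest edge leaving the tree is R4 R8 (4); add R8.
Step 4: cheapest edge leaving the tree is R7 R8 (1); add R7.
Step 5: cheapest edge leaving the tree is R1 R8 (9); add R1.
Step 6: cheapest edge leaving the tree is R3 R4 (9); add R3.
Step 7: cheapest edge leaving the tree is R5 R6 (14); add R6.
MST edges: R5 R9, R4 R9, R4 R8, R7 R8, R1 R8, R3 R4, R5 R6; total weight 3+2+4+1+9+9+14 = 42.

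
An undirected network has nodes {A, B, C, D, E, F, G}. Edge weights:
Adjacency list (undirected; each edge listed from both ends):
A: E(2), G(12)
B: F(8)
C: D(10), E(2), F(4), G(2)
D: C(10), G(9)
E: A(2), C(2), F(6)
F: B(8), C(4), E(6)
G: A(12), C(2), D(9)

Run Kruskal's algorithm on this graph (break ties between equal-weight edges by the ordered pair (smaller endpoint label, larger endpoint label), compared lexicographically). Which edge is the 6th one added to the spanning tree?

D-G

Sort edges by weight, then run Kruskal:
A-E (2): add. Components now {A,E} {B} {C} {D} {F} {G}
C-E (2): add. Components now {A,C,E} {B} {D} {F} {G}
C-G (2): add. Components now {A,C,E,G} {B} {D} {F}
C-F (4): add. Components now {A,C,E,F,G} {B} {D}
E-F (6): skip — E and F already connected.
B-F (8): add. Components now {A,B,C,E,F,G} {D}
D-G (9): add. Components now {A,B,C,D,E,F,G}
The 6th edge added is D-G.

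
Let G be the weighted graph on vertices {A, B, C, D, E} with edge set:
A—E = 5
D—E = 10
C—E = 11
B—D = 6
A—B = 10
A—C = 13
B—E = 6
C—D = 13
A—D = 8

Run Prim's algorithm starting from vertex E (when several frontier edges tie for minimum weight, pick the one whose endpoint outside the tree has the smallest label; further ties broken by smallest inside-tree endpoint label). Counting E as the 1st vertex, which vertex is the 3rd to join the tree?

Prim, starting at E.
Step 1: cheapest edge leaving the tree is A—E (5); add A.
Step 2: cheapest edge leaving the tree is B—E (6); add B.
Step 3: cheapest edge leaving the tree is B—D (6); add D.
Step 4: cheapest edge leaving the tree is C—E (11); add C.
Vertex order: E, A, B, D, C. The 3rd vertex is B.

B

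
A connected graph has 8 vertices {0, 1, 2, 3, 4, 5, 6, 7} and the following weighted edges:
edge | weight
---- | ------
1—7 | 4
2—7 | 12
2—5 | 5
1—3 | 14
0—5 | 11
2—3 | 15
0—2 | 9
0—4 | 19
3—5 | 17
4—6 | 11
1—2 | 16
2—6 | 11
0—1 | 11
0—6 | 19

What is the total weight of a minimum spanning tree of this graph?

65

Kruskal's algorithm — process edges by increasing weight (ties by edge label):
1—7 (4): add — endpoints in different components.
2—5 (5): add — endpoints in different components.
0—2 (9): add — endpoints in different components.
0—1 (11): add — endpoints in different components.
0—5 (11): skip — 0 and 5 already connected.
2—6 (11): add — endpoints in different components.
4—6 (11): add — endpoints in different components.
2—7 (12): skip — 2 and 7 already connected.
1—3 (14): add — endpoints in different components.
MST edges: 1—7, 2—5, 0—2, 0—1, 2—6, 4—6, 1—3; total weight 4+5+9+11+11+11+14 = 65.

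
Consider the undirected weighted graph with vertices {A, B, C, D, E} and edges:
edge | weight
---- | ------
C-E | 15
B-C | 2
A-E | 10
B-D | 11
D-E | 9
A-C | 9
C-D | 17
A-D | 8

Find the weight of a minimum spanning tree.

28

Kruskal's algorithm — process edges by increasing weight (ties by edge label):
B-C (2): add. Components now {A} {B,C} {D} {E}
A-D (8): add. Components now {A,D} {B,C} {E}
A-C (9): add. Components now {A,B,C,D} {E}
D-E (9): add. Components now {A,B,C,D,E}
MST edges: B-C, A-D, A-C, D-E; total weight 2+8+9+9 = 28.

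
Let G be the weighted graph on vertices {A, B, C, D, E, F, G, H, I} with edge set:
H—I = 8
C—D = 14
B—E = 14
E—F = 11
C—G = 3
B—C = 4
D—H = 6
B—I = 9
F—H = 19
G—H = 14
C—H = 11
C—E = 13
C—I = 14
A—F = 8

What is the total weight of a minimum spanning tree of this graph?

62

Grow the tree from I using Prim:
Step 1: frontier [H—I 8, B—I 9, C—I 14] → take H—I (8); add H.
Step 2: frontier [D—H 6, C—H 11, G—H 14, F—H 19, B—I 9, C—I 14] → take D—H (6); add D.
Step 3: frontier [C—D 14, C—H 11, G—H 14, F—H 19, B—I 9, C—I 14] → take B—I (9); add B.
Step 4: frontier [B—C 4, B—E 14, C—D 14, C—H 11, G—H 14, F—H 19, C—I 14] → take B—C (4); add C.
Step 5: frontier [B—E 14, C—G 3, C—E 13, G—H 14, F—H 19] → take C—G (3); add G.
Step 6: frontier [B—E 14, C—E 13, F—H 19] → take C—E (13); add E.
Step 7: frontier [E—F 11, F—H 19] → take E—F (11); add F.
Step 8: frontier [A—F 8] → take A—F (8); add A.
MST edges: H—I, D—H, B—I, B—C, C—G, C—E, E—F, A—F; total weight 8+6+9+4+3+13+11+8 = 62.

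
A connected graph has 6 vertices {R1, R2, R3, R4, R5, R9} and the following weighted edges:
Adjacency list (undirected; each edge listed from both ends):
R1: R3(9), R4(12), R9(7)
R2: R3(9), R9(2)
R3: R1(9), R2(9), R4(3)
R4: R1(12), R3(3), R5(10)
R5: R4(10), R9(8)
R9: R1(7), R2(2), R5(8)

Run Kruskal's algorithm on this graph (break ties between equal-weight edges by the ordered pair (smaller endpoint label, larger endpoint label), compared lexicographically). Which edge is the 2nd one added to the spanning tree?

Kruskal's algorithm — process edges by increasing weight (ties by edge label):
R2-R9 (2): add — endpoints in different components.
R3-R4 (3): add — endpoints in different components.
R1-R9 (7): add — endpoints in different components.
R5-R9 (8): add — endpoints in different components.
R1-R3 (9): add — endpoints in different components.
The 2nd edge added is R3-R4.

R3-R4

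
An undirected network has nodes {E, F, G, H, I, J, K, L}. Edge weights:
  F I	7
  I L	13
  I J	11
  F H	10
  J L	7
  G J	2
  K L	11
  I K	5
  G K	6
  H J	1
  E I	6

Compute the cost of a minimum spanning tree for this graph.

Prim, starting at J.
Step 1: frontier [H J 1, G J 2, J L 7, I J 11] → take H J (1); add H.
Step 2: frontier [F H 10, G J 2, J L 7, I J 11] → take G J (2); add G.
Step 3: frontier [G K 6, F H 10, J L 7, I J 11] → take G K (6); add K.
Step 4: frontier [F H 10, J L 7, I J 11, I K 5, K L 11] → take I K (5); add I.
Step 5: frontier [F H 10, E I 6, F I 7, I L 13, J L 7, K L 11] → take E I (6); add E.
Step 6: frontier [F H 10, F I 7, I L 13, J L 7, K L 11] → take F I (7); add F.
Step 7: frontier [I L 13, J L 7, K L 11] → take J L (7); add L.
MST edges: H J, G J, G K, I K, E I, F I, J L; total weight 1+2+6+5+6+7+7 = 34.

34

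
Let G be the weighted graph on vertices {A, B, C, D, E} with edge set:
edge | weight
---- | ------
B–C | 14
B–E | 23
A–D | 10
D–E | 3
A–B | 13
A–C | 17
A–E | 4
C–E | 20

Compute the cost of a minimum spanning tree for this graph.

34

Kruskal's algorithm — process edges by increasing weight (ties by edge label):
D–E (3): add — endpoints in different components.
A–E (4): add — endpoints in different components.
A–D (10): skip — A and D already connected.
A–B (13): add — endpoints in different components.
B–C (14): add — endpoints in different components.
MST edges: D–E, A–E, A–B, B–C; total weight 3+4+13+14 = 34.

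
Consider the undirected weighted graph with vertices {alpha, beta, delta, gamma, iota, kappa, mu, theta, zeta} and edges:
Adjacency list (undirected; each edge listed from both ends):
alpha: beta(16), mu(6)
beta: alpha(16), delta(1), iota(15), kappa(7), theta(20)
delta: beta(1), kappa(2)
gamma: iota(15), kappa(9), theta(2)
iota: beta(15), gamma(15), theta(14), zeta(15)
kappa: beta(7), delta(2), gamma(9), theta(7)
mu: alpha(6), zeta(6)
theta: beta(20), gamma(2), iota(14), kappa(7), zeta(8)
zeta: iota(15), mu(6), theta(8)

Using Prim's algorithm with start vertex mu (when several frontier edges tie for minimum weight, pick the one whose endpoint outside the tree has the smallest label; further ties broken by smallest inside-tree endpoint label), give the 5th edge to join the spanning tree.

Prim, starting at mu.
Step 1: cheapest edge leaving the tree is alpha mu (6); add alpha.
Step 2: cheapest edge leaving the tree is mu zeta (6); add zeta.
Step 3: cheapest edge leaving the tree is theta zeta (8); add theta.
Step 4: cheapest edge leaving the tree is gamma theta (2); add gamma.
Step 5: cheapest edge leaving the tree is kappa theta (7); add kappa.
Step 6: cheapest edge leaving the tree is delta kappa (2); add delta.
Step 7: cheapest edge leaving the tree is beta delta (1); add beta.
Step 8: cheapest edge leaving the tree is iota theta (14); add iota.
The 5th edge added is kappa theta.

kappa-theta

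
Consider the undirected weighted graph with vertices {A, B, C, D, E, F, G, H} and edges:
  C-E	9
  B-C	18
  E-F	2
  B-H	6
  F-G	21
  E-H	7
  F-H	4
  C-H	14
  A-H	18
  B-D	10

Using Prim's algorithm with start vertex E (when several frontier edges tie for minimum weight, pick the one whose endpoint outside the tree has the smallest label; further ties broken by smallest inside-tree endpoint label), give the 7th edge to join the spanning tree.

F-G

Grow the tree from E using Prim:
Step 1: cheapest edge leaving the tree is E-F (2); add F.
Step 2: cheapest edge leaving the tree is F-H (4); add H.
Step 3: cheapest edge leaving the tree is B-H (6); add B.
Step 4: cheapest edge leaving the tree is C-E (9); add C.
Step 5: cheapest edge leaving the tree is B-D (10); add D.
Step 6: cheapest edge leaving the tree is A-H (18); add A.
Step 7: cheapest edge leaving the tree is F-G (21); add G.
The 7th edge added is F-G.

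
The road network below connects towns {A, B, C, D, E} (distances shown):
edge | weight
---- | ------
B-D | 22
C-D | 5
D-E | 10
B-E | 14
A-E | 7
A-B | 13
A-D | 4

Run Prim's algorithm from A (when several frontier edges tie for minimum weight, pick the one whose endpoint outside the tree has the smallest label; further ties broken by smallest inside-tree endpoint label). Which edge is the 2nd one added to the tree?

Prim's algorithm from A:
Step 1: cheapest edge leaving the tree is A-D (4); add D.
Step 2: cheapest edge leaving the tree is C-D (5); add C.
Step 3: cheapest edge leaving the tree is A-E (7); add E.
Step 4: cheapest edge leaving the tree is A-B (13); add B.
The 2nd edge added is C-D.

C-D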